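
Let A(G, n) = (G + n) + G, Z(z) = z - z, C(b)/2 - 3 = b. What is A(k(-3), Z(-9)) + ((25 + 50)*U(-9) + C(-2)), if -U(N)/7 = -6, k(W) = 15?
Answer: 3182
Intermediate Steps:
C(b) = 6 + 2*b
U(N) = 42 (U(N) = -7*(-6) = 42)
Z(z) = 0
A(G, n) = n + 2*G
A(k(-3), Z(-9)) + ((25 + 50)*U(-9) + C(-2)) = (0 + 2*15) + ((25 + 50)*42 + (6 + 2*(-2))) = (0 + 30) + (75*42 + (6 - 4)) = 30 + (3150 + 2) = 30 + 3152 = 3182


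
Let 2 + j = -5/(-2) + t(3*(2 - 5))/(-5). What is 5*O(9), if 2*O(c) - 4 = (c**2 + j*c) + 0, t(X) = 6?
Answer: 787/4 ≈ 196.75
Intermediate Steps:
j = -7/10 (j = -2 + (-5/(-2) + 6/(-5)) = -2 + (-5*(-1/2) + 6*(-1/5)) = -2 + (5/2 - 6/5) = -2 + 13/10 = -7/10 ≈ -0.70000)
O(c) = 2 + c**2/2 - 7*c/20 (O(c) = 2 + ((c**2 - 7*c/10) + 0)/2 = 2 + (c**2 - 7*c/10)/2 = 2 + (c**2/2 - 7*c/20) = 2 + c**2/2 - 7*c/20)
5*O(9) = 5*(2 + (1/2)*9**2 - 7/20*9) = 5*(2 + (1/2)*81 - 63/20) = 5*(2 + 81/2 - 63/20) = 5*(787/20) = 787/4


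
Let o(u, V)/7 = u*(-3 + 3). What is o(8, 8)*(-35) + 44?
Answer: 44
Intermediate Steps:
o(u, V) = 0 (o(u, V) = 7*(u*(-3 + 3)) = 7*(u*0) = 7*0 = 0)
o(8, 8)*(-35) + 44 = 0*(-35) + 44 = 0 + 44 = 44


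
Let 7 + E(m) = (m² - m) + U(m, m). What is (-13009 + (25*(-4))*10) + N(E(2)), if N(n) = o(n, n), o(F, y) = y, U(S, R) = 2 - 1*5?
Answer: -14017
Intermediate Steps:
U(S, R) = -3 (U(S, R) = 2 - 5 = -3)
E(m) = -10 + m² - m (E(m) = -7 + ((m² - m) - 3) = -7 + (-3 + m² - m) = -10 + m² - m)
N(n) = n
(-13009 + (25*(-4))*10) + N(E(2)) = (-13009 + (25*(-4))*10) + (-10 + 2² - 1*2) = (-13009 - 100*10) + (-10 + 4 - 2) = (-13009 - 1000) - 8 = -14009 - 8 = -14017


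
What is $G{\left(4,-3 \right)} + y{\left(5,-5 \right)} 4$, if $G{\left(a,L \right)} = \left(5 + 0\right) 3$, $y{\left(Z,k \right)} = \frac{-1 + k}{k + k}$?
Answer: $\frac{87}{5} \approx 17.4$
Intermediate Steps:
$y{\left(Z,k \right)} = \frac{-1 + k}{2 k}$
$G{\left(a,L \right)} = 15$ ($G{\left(a,L \right)} = 5 \cdot 3 = 15$)
$G{\left(4,-3 \right)} + y{\left(5,-5 \right)} 4 = 15 + \frac{-1 - 5}{2 \left(-5\right)} 4 = 15 + \frac{1}{2} \left(- \frac{1}{5}\right) \left(-6\right) 4 = 15 + \frac{3}{5} \cdot 4 = 15 + \frac{12}{5} = \frac{87}{5}$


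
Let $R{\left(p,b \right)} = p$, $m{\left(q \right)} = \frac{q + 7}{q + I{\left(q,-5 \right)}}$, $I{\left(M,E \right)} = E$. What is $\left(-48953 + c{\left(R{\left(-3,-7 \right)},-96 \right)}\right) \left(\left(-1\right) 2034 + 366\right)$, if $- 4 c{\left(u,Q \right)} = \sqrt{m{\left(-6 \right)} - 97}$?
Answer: $81653604 + \frac{834 i \sqrt{2937}}{11} \approx 8.1654 \cdot 10^{7} + 4108.9 i$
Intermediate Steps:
$m{\left(q \right)} = \frac{7 + q}{-5 + q}$ ($m{\left(q \right)} = \frac{q + 7}{q - 5} = \frac{7 + q}{-5 + q}$)
$c{\left(u,Q \right)} = - \frac{i \sqrt{2937}}{22}$ ($c{\left(u,Q \right)} = - \frac{\sqrt{\frac{7 - 6}{-5 - 6} - 97}}{4} = - \frac{\sqrt{\frac{1}{-11} \cdot 1 - 97}}{4} = - \frac{\sqrt{\left(- \frac{1}{11}\right) 1 - 97}}{4} = - \frac{\sqrt{- \frac{1}{11} - 97}}{4} = - \frac{\sqrt{- \frac{1068}{11}}}{4} = - \frac{\frac{2}{11} i \sqrt{2937}}{4} = - \frac{i \sqrt{2937}}{22}$)
$\left(-48953 + c{\left(R{\left(-3,-7 \right)},-96 \right)}\right) \left(\left(-1\right) 2034 + 366\right) = \left(-48953 - \frac{i \sqrt{2937}}{22}\right) \left(\left(-1\right) 2034 + 366\right) = \left(-48953 - \frac{i \sqrt{2937}}{22}\right) \left(-2034 + 366\right) = \left(-48953 - \frac{i \sqrt{2937}}{22}\right) \left(-1668\right) = 81653604 + \frac{834 i \sqrt{2937}}{11}$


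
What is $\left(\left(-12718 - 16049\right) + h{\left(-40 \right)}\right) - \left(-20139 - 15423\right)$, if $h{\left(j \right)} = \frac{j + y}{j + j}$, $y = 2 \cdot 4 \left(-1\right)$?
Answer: $\frac{33978}{5} \approx 6795.6$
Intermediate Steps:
$y = -8$ ($y = 8 \left(-1\right) = -8$)
$h{\left(j \right)} = \frac{-8 + j}{2 j}$ ($h{\left(j \right)} = \frac{j - 8}{j + j} = \frac{-8 + j}{2 j}$)
$\left(\left(-12718 - 16049\right) + h{\left(-40 \right)}\right) - \left(-20139 - 15423\right) = \left(\left(-12718 - 16049\right) + \frac{-8 - 40}{2 \left(-40\right)}\right) - \left(-20139 - 15423\right) = \left(-28767 + \frac{1}{2} \left(- \frac{1}{40}\right) \left(-48\right)\right) - -35562 = \left(-28767 + \frac{3}{5}\right) + 35562 = - \frac{143832}{5} + 35562 = \frac{33978}{5}$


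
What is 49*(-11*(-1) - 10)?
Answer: 49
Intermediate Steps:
49*(-11*(-1) - 10) = 49*(11 - 10) = 49*1 = 49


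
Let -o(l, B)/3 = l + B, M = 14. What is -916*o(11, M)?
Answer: 68700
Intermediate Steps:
o(l, B) = -3*B - 3*l (o(l, B) = -3*(l + B) = -3*(B + l) = -3*B - 3*l)
-916*o(11, M) = -916*(-3*14 - 3*11) = -916*(-42 - 33) = -916*(-75) = 68700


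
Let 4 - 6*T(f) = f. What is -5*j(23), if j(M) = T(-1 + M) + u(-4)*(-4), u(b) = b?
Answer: -65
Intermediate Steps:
T(f) = ⅔ - f/6
j(M) = 101/6 - M/6 (j(M) = (⅔ - (-1 + M)/6) - 4*(-4) = (⅔ + (⅙ - M/6)) + 16 = (⅚ - M/6) + 16 = 101/6 - M/6)
-5*j(23) = -5*(101/6 - ⅙*23) = -5*(101/6 - 23/6) = -5*13 = -65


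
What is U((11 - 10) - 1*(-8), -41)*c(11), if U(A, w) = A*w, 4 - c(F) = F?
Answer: 2583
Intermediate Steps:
c(F) = 4 - F
U((11 - 10) - 1*(-8), -41)*c(11) = (((11 - 10) - 1*(-8))*(-41))*(4 - 1*11) = ((1 + 8)*(-41))*(4 - 11) = (9*(-41))*(-7) = -369*(-7) = 2583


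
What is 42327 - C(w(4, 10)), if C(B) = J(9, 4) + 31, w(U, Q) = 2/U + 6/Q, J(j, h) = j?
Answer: 42287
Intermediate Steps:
C(B) = 40 (C(B) = 9 + 31 = 40)
42327 - C(w(4, 10)) = 42327 - 1*40 = 42327 - 40 = 42287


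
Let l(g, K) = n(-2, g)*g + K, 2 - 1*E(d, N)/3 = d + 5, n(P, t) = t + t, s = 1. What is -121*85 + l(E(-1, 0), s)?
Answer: -10212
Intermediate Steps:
n(P, t) = 2*t
E(d, N) = -9 - 3*d (E(d, N) = 6 - 3*(d + 5) = 6 - 3*(5 + d) = 6 + (-15 - 3*d) = -9 - 3*d)
l(g, K) = K + 2*g² (l(g, K) = (2*g)*g + K = 2*g² + K = K + 2*g²)
-121*85 + l(E(-1, 0), s) = -121*85 + (1 + 2*(-9 - 3*(-1))²) = -10285 + (1 + 2*(-9 + 3)²) = -10285 + (1 + 2*(-6)²) = -10285 + (1 + 2*36) = -10285 + (1 + 72) = -10285 + 73 = -10212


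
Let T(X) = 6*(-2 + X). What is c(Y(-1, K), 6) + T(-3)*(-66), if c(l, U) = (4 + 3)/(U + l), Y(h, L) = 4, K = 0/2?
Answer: 19807/10 ≈ 1980.7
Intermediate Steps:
K = 0 (K = 0*(½) = 0)
T(X) = -12 + 6*X
c(l, U) = 7/(U + l)
c(Y(-1, K), 6) + T(-3)*(-66) = 7/(6 + 4) + (-12 + 6*(-3))*(-66) = 7/10 + (-12 - 18)*(-66) = 7*(⅒) - 30*(-66) = 7/10 + 1980 = 19807/10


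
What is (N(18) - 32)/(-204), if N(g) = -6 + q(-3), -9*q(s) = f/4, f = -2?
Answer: 683/3672 ≈ 0.18600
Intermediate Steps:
q(s) = 1/18 (q(s) = -(-2)/(9*4) = -⅑*(-½) = 1/18)
N(g) = -107/18 (N(g) = -6 + 1/18 = -107/18)
(N(18) - 32)/(-204) = (-107/18 - 32)/(-204) = -683/18*(-1/204) = 683/3672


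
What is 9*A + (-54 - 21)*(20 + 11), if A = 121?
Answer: -1236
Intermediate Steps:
9*A + (-54 - 21)*(20 + 11) = 9*121 + (-54 - 21)*(20 + 11) = 1089 - 75*31 = 1089 - 2325 = -1236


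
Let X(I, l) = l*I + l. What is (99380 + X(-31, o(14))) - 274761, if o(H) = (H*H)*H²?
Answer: -1327861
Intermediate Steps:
o(H) = H⁴ (o(H) = H²*H² = H⁴)
X(I, l) = l + I*l (X(I, l) = I*l + l = l + I*l)
(99380 + X(-31, o(14))) - 274761 = (99380 + 14⁴*(1 - 31)) - 274761 = (99380 + 38416*(-30)) - 274761 = (99380 - 1152480) - 274761 = -1053100 - 274761 = -1327861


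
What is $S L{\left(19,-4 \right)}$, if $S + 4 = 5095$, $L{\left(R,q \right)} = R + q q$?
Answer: $178185$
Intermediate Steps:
$L{\left(R,q \right)} = R + q^{2}$
$S = 5091$ ($S = -4 + 5095 = 5091$)
$S L{\left(19,-4 \right)} = 5091 \left(19 + \left(-4\right)^{2}\right) = 5091 \left(19 + 16\right) = 5091 \cdot 35 = 178185$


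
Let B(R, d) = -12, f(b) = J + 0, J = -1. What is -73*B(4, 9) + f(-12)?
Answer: 875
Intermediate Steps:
f(b) = -1 (f(b) = -1 + 0 = -1)
-73*B(4, 9) + f(-12) = -73*(-12) - 1 = 876 - 1 = 875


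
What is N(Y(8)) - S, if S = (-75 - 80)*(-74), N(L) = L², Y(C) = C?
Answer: -11406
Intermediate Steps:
S = 11470 (S = -155*(-74) = 11470)
N(Y(8)) - S = 8² - 1*11470 = 64 - 11470 = -11406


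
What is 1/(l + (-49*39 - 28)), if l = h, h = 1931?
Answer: -⅛ ≈ -0.12500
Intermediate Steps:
l = 1931
1/(l + (-49*39 - 28)) = 1/(1931 + (-49*39 - 28)) = 1/(1931 + (-1911 - 28)) = 1/(1931 - 1939) = 1/(-8) = -⅛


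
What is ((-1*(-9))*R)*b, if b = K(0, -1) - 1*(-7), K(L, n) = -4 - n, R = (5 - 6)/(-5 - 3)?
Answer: 9/2 ≈ 4.5000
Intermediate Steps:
R = 1/8 (R = -1/(-8) = -1*(-1/8) = 1/8 ≈ 0.12500)
b = 4 (b = (-4 - 1*(-1)) - 1*(-7) = (-4 + 1) + 7 = -3 + 7 = 4)
((-1*(-9))*R)*b = (-1*(-9)*(1/8))*4 = (9*(1/8))*4 = (9/8)*4 = 9/2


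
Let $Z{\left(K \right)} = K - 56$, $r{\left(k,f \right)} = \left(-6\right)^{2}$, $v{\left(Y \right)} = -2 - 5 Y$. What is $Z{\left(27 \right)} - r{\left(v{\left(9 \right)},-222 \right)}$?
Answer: $-65$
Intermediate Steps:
$r{\left(k,f \right)} = 36$
$Z{\left(K \right)} = -56 + K$ ($Z{\left(K \right)} = K - 56 = -56 + K$)
$Z{\left(27 \right)} - r{\left(v{\left(9 \right)},-222 \right)} = \left(-56 + 27\right) - 36 = -29 - 36 = -65$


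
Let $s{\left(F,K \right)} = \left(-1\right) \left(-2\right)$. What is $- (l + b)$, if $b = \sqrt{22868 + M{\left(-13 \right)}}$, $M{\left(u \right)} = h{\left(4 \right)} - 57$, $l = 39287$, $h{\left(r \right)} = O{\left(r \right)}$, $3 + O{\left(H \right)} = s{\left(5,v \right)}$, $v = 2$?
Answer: $-39287 - \sqrt{22810} \approx -39438.0$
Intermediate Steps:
$s{\left(F,K \right)} = 2$
$O{\left(H \right)} = -1$ ($O{\left(H \right)} = -3 + 2 = -1$)
$h{\left(r \right)} = -1$
$M{\left(u \right)} = -58$ ($M{\left(u \right)} = -1 - 57 = -58$)
$b = \sqrt{22810}$ ($b = \sqrt{22868 - 58} = \sqrt{22810} \approx 151.03$)
$- (l + b) = - (39287 + \sqrt{22810}) = -39287 - \sqrt{22810}$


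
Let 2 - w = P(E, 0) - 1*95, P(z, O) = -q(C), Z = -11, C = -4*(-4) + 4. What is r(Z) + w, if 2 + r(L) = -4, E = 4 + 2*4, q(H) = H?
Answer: 111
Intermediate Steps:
C = 20 (C = 16 + 4 = 20)
E = 12 (E = 4 + 8 = 12)
P(z, O) = -20 (P(z, O) = -1*20 = -20)
r(L) = -6 (r(L) = -2 - 4 = -6)
w = 117 (w = 2 - (-20 - 1*95) = 2 - (-20 - 95) = 2 - 1*(-115) = 2 + 115 = 117)
r(Z) + w = -6 + 117 = 111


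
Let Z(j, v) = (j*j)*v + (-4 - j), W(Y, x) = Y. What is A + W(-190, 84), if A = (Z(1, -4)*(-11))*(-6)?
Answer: -784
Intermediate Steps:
Z(j, v) = -4 - j + v*j² (Z(j, v) = j²*v + (-4 - j) = v*j² + (-4 - j) = -4 - j + v*j²)
A = -594 (A = ((-4 - 1*1 - 4*1²)*(-11))*(-6) = ((-4 - 1 - 4*1)*(-11))*(-6) = ((-4 - 1 - 4)*(-11))*(-6) = -9*(-11)*(-6) = 99*(-6) = -594)
A + W(-190, 84) = -594 - 190 = -784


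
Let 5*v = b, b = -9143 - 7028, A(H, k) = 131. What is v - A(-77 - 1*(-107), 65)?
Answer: -16826/5 ≈ -3365.2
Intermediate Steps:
b = -16171
v = -16171/5 (v = (⅕)*(-16171) = -16171/5 ≈ -3234.2)
v - A(-77 - 1*(-107), 65) = -16171/5 - 1*131 = -16171/5 - 131 = -16826/5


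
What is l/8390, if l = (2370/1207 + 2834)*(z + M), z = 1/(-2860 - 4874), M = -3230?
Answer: -21377387532392/19580032455 ≈ -1091.8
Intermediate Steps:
z = -1/7734 (z = 1/(-7734) = -1/7734 ≈ -0.00012930)
l = -42754775064784/4667469 (l = (2370/1207 + 2834)*(-1/7734 - 3230) = (2370*(1/1207) + 2834)*(-24980821/7734) = (2370/1207 + 2834)*(-24980821/7734) = (3423008/1207)*(-24980821/7734) = -42754775064784/4667469 ≈ -9.1602e+6)
l/8390 = -42754775064784/4667469/8390 = -42754775064784/4667469*1/8390 = -21377387532392/19580032455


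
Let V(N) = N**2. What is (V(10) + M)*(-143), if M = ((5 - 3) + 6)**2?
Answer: -23452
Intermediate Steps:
M = 64 (M = (2 + 6)**2 = 8**2 = 64)
(V(10) + M)*(-143) = (10**2 + 64)*(-143) = (100 + 64)*(-143) = 164*(-143) = -23452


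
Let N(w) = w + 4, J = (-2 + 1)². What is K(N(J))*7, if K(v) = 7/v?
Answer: 49/5 ≈ 9.8000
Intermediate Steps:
J = 1 (J = (-1)² = 1)
N(w) = 4 + w
K(N(J))*7 = (7/(4 + 1))*7 = (7/5)*7 = 49/5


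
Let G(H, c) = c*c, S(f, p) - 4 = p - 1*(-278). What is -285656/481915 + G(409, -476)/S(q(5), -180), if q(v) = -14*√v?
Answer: 458660656/206535 ≈ 2220.7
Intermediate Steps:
S(f, p) = 282 + p (S(f, p) = 4 + (p - 1*(-278)) = 4 + (p + 278) = 4 + (278 + p) = 282 + p)
G(H, c) = c²
-285656/481915 + G(409, -476)/S(q(5), -180) = -285656/481915 + (-476)²/(282 - 180) = -285656*1/481915 + 226576/102 = -40808/68845 + 226576*(1/102) = -40808/68845 + 6664/3 = 458660656/206535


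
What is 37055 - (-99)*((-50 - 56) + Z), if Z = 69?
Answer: 33392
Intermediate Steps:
37055 - (-99)*((-50 - 56) + Z) = 37055 - (-99)*((-50 - 56) + 69) = 37055 - (-99)*(-106 + 69) = 37055 - (-99)*(-37) = 37055 - 1*3663 = 37055 - 3663 = 33392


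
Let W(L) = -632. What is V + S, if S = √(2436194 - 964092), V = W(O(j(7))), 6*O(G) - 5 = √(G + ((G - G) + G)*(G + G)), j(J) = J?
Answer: -632 + √1472102 ≈ 581.30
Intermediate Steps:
O(G) = ⅚ + √(G + 2*G²)/6 (O(G) = ⅚ + √(G + ((G - G) + G)*(G + G))/6 = ⅚ + √(G + (0 + G)*(2*G))/6 = ⅚ + √(G + G*(2*G))/6 = ⅚ + √(G + 2*G²)/6)
V = -632
S = √1472102 ≈ 1213.3
V + S = -632 + √1472102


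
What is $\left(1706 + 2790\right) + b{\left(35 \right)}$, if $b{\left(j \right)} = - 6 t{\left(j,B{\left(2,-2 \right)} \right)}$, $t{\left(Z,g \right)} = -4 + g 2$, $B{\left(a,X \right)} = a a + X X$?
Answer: $4424$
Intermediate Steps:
$B{\left(a,X \right)} = X^{2} + a^{2}$ ($B{\left(a,X \right)} = a^{2} + X^{2} = X^{2} + a^{2}$)
$t{\left(Z,g \right)} = -4 + 2 g$
$b{\left(j \right)} = -72$ ($b{\left(j \right)} = - 6 \left(-4 + 2 \left(\left(-2\right)^{2} + 2^{2}\right)\right) = - 6 \left(-4 + 2 \left(4 + 4\right)\right) = - 6 \left(-4 + 2 \cdot 8\right) = - 6 \left(-4 + 16\right) = \left(-6\right) 12 = -72$)
$\left(1706 + 2790\right) + b{\left(35 \right)} = \left(1706 + 2790\right) - 72 = 4496 - 72 = 4424$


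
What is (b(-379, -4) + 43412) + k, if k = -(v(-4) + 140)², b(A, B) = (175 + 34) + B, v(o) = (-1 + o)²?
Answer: 16392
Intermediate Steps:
b(A, B) = 209 + B
k = -27225 (k = -((-1 - 4)² + 140)² = -((-5)² + 140)² = -(25 + 140)² = -1*165² = -1*27225 = -27225)
(b(-379, -4) + 43412) + k = ((209 - 4) + 43412) - 27225 = (205 + 43412) - 27225 = 43617 - 27225 = 16392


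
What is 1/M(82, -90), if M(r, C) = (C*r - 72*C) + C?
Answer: -1/990 ≈ -0.0010101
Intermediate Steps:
M(r, C) = -71*C + C*r (M(r, C) = (-72*C + C*r) + C = -71*C + C*r)
1/M(82, -90) = 1/(-90*(-71 + 82)) = 1/(-90*11) = 1/(-990) = -1/990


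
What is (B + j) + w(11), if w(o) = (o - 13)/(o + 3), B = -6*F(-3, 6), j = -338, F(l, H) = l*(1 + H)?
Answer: -1485/7 ≈ -212.14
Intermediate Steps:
B = 126 (B = -(-18)*(1 + 6) = -(-18)*7 = -6*(-21) = 126)
w(o) = (-13 + o)/(3 + o)
(B + j) + w(11) = (126 - 338) + (-13 + 11)/(3 + 11) = -212 - 2/14 = -212 + (1/14)*(-2) = -212 - 1/7 = -1485/7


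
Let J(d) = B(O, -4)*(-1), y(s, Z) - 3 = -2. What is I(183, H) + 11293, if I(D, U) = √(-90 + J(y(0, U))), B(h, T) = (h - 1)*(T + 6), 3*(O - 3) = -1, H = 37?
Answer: 11293 + 2*I*√210/3 ≈ 11293.0 + 9.6609*I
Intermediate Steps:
O = 8/3 (O = 3 + (⅓)*(-1) = 3 - ⅓ = 8/3 ≈ 2.6667)
y(s, Z) = 1 (y(s, Z) = 3 - 2 = 1)
B(h, T) = (-1 + h)*(6 + T)
J(d) = -10/3 (J(d) = (-6 - 1*(-4) + 6*(8/3) - 4*8/3)*(-1) = (-6 + 4 + 16 - 32/3)*(-1) = (10/3)*(-1) = -10/3)
I(D, U) = 2*I*√210/3 (I(D, U) = √(-90 - 10/3) = √(-280/3) = 2*I*√210/3)
I(183, H) + 11293 = 2*I*√210/3 + 11293 = 11293 + 2*I*√210/3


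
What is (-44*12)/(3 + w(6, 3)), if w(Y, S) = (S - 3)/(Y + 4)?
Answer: -176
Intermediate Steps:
w(Y, S) = (-3 + S)/(4 + Y)
(-44*12)/(3 + w(6, 3)) = (-44*12)/(3 + (-3 + 3)/(4 + 6)) = -528/(3 + 0/10) = -528/(3 + (⅒)*0) = -528/(3 + 0) = -528/3 = -528*⅓ = -176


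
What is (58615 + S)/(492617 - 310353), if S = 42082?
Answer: 100697/182264 ≈ 0.55248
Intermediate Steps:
(58615 + S)/(492617 - 310353) = (58615 + 42082)/(492617 - 310353) = 100697/182264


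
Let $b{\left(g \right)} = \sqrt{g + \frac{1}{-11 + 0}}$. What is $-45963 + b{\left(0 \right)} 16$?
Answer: $-45963 + \frac{16 i \sqrt{11}}{11} \approx -45963.0 + 4.8242 i$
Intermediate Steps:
$b{\left(g \right)} = \sqrt{- \frac{1}{11} + g}$ ($b{\left(g \right)} = \sqrt{g + \frac{1}{-11}} = \sqrt{g - \frac{1}{11}} = \sqrt{- \frac{1}{11} + g}$)
$-45963 + b{\left(0 \right)} 16 = -45963 + \frac{\sqrt{-11 + 121 \cdot 0}}{11} \cdot 16 = -45963 + \frac{\sqrt{-11 + 0}}{11} \cdot 16 = -45963 + \frac{\sqrt{-11}}{11} \cdot 16 = -45963 + \frac{i \sqrt{11}}{11} \cdot 16 = -45963 + \frac{16 i \sqrt{11}}{11}$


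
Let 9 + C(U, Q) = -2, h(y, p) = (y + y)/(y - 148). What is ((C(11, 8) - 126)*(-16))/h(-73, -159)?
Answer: 242216/73 ≈ 3318.0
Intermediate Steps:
h(y, p) = 2*y/(-148 + y) (h(y, p) = (2*y)/(-148 + y) = 2*y/(-148 + y))
C(U, Q) = -11 (C(U, Q) = -9 - 2 = -11)
((C(11, 8) - 126)*(-16))/h(-73, -159) = ((-11 - 126)*(-16))/((2*(-73)/(-148 - 73))) = (-137*(-16))/((2*(-73)/(-221))) = 2192/((2*(-73)*(-1/221))) = 2192/(146/221) = 2192*(221/146) = 242216/73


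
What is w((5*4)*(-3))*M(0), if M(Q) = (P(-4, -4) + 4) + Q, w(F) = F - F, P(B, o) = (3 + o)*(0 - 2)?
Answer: 0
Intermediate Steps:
P(B, o) = -6 - 2*o (P(B, o) = (3 + o)*(-2) = -6 - 2*o)
w(F) = 0
M(Q) = 6 + Q (M(Q) = ((-6 - 2*(-4)) + 4) + Q = ((-6 + 8) + 4) + Q = (2 + 4) + Q = 6 + Q)
w((5*4)*(-3))*M(0) = 0*(6 + 0) = 0*6 = 0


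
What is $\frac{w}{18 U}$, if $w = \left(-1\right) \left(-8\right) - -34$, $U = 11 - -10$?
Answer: $\frac{1}{9} \approx 0.11111$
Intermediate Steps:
$U = 21$ ($U = 11 + 10 = 21$)
$w = 42$ ($w = 8 + 34 = 42$)
$\frac{w}{18 U} = \frac{42}{18 \cdot 21} = \frac{42}{378} = 42 \cdot \frac{1}{378} = \frac{1}{9}$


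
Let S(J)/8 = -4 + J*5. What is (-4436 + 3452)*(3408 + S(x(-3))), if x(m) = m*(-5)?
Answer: -3912384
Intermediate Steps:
x(m) = -5*m
S(J) = -32 + 40*J (S(J) = 8*(-4 + J*5) = 8*(-4 + 5*J) = -32 + 40*J)
(-4436 + 3452)*(3408 + S(x(-3))) = (-4436 + 3452)*(3408 + (-32 + 40*(-5*(-3)))) = -984*(3408 + (-32 + 40*15)) = -984*(3408 + (-32 + 600)) = -984*(3408 + 568) = -984*3976 = -3912384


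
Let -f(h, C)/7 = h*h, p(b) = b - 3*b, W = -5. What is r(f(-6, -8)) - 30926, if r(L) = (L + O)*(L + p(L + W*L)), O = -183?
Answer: 955654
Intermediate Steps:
p(b) = -2*b
f(h, C) = -7*h**2 (f(h, C) = -7*h*h = -7*h**2)
r(L) = 9*L*(-183 + L) (r(L) = (L - 183)*(L - 2*(L - 5*L)) = (-183 + L)*(L - (-8)*L) = (-183 + L)*(L + 8*L) = (-183 + L)*(9*L) = 9*L*(-183 + L))
r(f(-6, -8)) - 30926 = 9*(-7*(-6)**2)*(-183 - 7*(-6)**2) - 30926 = 9*(-7*36)*(-183 - 7*36) - 30926 = 9*(-252)*(-183 - 252) - 30926 = 9*(-252)*(-435) - 30926 = 986580 - 30926 = 955654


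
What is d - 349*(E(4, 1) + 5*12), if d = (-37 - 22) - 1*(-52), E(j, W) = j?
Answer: -22343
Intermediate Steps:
d = -7 (d = -59 + 52 = -7)
d - 349*(E(4, 1) + 5*12) = -7 - 349*(4 + 5*12) = -7 - 349*(4 + 60) = -7 - 349*64 = -7 - 22336 = -22343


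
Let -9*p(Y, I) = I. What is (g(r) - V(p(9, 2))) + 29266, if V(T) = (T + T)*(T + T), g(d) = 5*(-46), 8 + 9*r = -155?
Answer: 2351900/81 ≈ 29036.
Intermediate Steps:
r = -163/9 (r = -8/9 + (⅑)*(-155) = -8/9 - 155/9 = -163/9 ≈ -18.111)
g(d) = -230
p(Y, I) = -I/9
V(T) = 4*T² (V(T) = (2*T)*(2*T) = 4*T²)
(g(r) - V(p(9, 2))) + 29266 = (-230 - 4*(-⅑*2)²) + 29266 = (-230 - 4*(-2/9)²) + 29266 = (-230 - 4*4/81) + 29266 = (-230 - 1*16/81) + 29266 = (-230 - 16/81) + 29266 = -18646/81 + 29266 = 2351900/81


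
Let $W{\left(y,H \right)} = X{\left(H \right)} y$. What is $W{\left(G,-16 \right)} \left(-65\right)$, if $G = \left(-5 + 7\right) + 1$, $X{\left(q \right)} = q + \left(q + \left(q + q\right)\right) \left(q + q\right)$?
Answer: $-296400$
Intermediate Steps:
$X{\left(q \right)} = q + 6 q^{2}$ ($X{\left(q \right)} = q + \left(q + 2 q\right) 2 q = q + 3 q 2 q = q + 6 q^{2}$)
$G = 3$ ($G = 2 + 1 = 3$)
$W{\left(y,H \right)} = H y \left(1 + 6 H\right)$ ($W{\left(y,H \right)} = H \left(1 + 6 H\right) y = H y \left(1 + 6 H\right)$)
$W{\left(G,-16 \right)} \left(-65\right) = \left(-16\right) 3 \left(1 + 6 \left(-16\right)\right) \left(-65\right) = \left(-16\right) 3 \left(1 - 96\right) \left(-65\right) = \left(-16\right) 3 \left(-95\right) \left(-65\right) = 4560 \left(-65\right) = -296400$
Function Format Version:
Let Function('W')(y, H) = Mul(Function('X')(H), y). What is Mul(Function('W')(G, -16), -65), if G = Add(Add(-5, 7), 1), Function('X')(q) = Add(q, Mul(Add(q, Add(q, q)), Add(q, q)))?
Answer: -296400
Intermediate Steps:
Function('X')(q) = Add(q, Mul(6, Pow(q, 2))) (Function('X')(q) = Add(q, Mul(Add(q, Mul(2, q)), Mul(2, q))) = Add(q, Mul(Mul(3, q), Mul(2, q))) = Add(q, Mul(6, Pow(q, 2))))
G = 3 (G = Add(2, 1) = 3)
Function('W')(y, H) = Mul(H, y, Add(1, Mul(6, H))) (Function('W')(y, H) = Mul(Mul(H, Add(1, Mul(6, H))), y) = Mul(H, y, Add(1, Mul(6, H))))
Mul(Function('W')(G, -16), -65) = Mul(Mul(-16, 3, Add(1, Mul(6, -16))), -65) = Mul(Mul(-16, 3, Add(1, -96)), -65) = Mul(Mul(-16, 3, -95), -65) = Mul(4560, -65) = -296400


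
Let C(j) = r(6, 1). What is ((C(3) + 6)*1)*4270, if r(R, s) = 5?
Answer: 46970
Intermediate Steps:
C(j) = 5
((C(3) + 6)*1)*4270 = ((5 + 6)*1)*4270 = (11*1)*4270 = 11*4270 = 46970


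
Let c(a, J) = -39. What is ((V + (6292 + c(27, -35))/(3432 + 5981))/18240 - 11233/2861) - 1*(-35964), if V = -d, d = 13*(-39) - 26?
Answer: 8832053313005711/245607008160 ≈ 35960.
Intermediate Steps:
d = -533 (d = -507 - 26 = -533)
V = 533 (V = -1*(-533) = 533)
((V + (6292 + c(27, -35))/(3432 + 5981))/18240 - 11233/2861) - 1*(-35964) = ((533 + (6292 - 39)/(3432 + 5981))/18240 - 11233/2861) - 1*(-35964) = ((533 + 6253/9413)*(1/18240) - 11233*1/2861) + 35964 = ((533 + 6253*(1/9413))*(1/18240) - 11233/2861) + 35964 = ((533 + 6253/9413)*(1/18240) - 11233/2861) + 35964 = ((5023382/9413)*(1/18240) - 11233/2861) + 35964 = (2511691/85846560 - 11233/2861) + 35964 = -957128460529/245607008160 + 35964 = 8832053313005711/245607008160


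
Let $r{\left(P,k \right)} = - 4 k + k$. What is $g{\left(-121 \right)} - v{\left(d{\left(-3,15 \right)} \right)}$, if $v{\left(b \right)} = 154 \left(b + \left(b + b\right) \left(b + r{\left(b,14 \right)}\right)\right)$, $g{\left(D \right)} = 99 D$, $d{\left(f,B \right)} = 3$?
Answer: $23595$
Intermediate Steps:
$r{\left(P,k \right)} = - 3 k$
$v{\left(b \right)} = 154 b + 308 b \left(-42 + b\right)$ ($v{\left(b \right)} = 154 \left(b + \left(b + b\right) \left(b - 42\right)\right) = 154 \left(b + 2 b \left(b - 42\right)\right) = 154 \left(b + 2 b \left(-42 + b\right)\right) = 154 b + 308 b \left(-42 + b\right)$)
$g{\left(-121 \right)} - v{\left(d{\left(-3,15 \right)} \right)} = 99 \left(-121\right) - 154 \cdot 3 \left(-83 + 2 \cdot 3\right) = -11979 - 154 \cdot 3 \left(-83 + 6\right) = -11979 - 154 \cdot 3 \left(-77\right) = -11979 - -35574 = -11979 + 35574 = 23595$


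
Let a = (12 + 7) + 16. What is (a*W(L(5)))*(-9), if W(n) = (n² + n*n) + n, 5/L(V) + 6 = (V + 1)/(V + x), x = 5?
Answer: -20125/81 ≈ -248.46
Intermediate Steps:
L(V) = 5/(-6 + (1 + V)/(5 + V)) (L(V) = 5/(-6 + (V + 1)/(V + 5)) = 5/(-6 + (1 + V)/(5 + V)))
W(n) = n + 2*n² (W(n) = (n² + n²) + n = 2*n² + n = n + 2*n²)
a = 35 (a = 19 + 16 = 35)
(a*W(L(5)))*(-9) = (35*((5*(-5 - 1*5)/(29 + 5*5))*(1 + 2*(5*(-5 - 1*5)/(29 + 5*5)))))*(-9) = (35*((5*(-5 - 5)/(29 + 25))*(1 + 2*(5*(-5 - 5)/(29 + 25)))))*(-9) = (35*((5*(-10)/54)*(1 + 2*(5*(-10)/54))))*(-9) = (35*((5*(1/54)*(-10))*(1 + 2*(5*(1/54)*(-10)))))*(-9) = (35*(-25*(1 + 2*(-25/27))/27))*(-9) = (35*(-25*(1 - 50/27)/27))*(-9) = (35*(-25/27*(-23/27)))*(-9) = (35*(575/729))*(-9) = (20125/729)*(-9) = -20125/81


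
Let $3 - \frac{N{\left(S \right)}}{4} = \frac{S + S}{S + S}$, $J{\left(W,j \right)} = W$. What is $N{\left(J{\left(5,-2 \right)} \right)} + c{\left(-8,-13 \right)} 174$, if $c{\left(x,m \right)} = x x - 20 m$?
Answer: $56384$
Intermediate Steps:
$c{\left(x,m \right)} = x^{2} - 20 m$
$N{\left(S \right)} = 8$ ($N{\left(S \right)} = 12 - 4 \frac{S + S}{S + S} = 12 - 4 \frac{2 S}{2 S} = 12 - 4 \cdot 2 S \frac{1}{2 S} = 12 - 4 = 8$)
$N{\left(J{\left(5,-2 \right)} \right)} + c{\left(-8,-13 \right)} 174 = 8 + \left(\left(-8\right)^{2} - -260\right) 174 = 8 + \left(64 + 260\right) 174 = 8 + 324 \cdot 174 = 8 + 56376 = 56384$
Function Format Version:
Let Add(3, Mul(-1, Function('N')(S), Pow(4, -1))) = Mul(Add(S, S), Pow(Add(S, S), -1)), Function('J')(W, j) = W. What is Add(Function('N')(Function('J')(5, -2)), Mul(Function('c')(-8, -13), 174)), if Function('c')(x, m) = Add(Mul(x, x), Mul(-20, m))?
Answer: 56384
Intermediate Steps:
Function('c')(x, m) = Add(Pow(x, 2), Mul(-20, m))
Function('N')(S) = 8 (Function('N')(S) = Add(12, Mul(-4, Mul(Add(S, S), Pow(Add(S, S), -1)))) = Add(12, Mul(-4, Mul(Mul(2, S), Pow(Mul(2, S), -1)))) = Add(12, Mul(-4, Mul(Mul(2, S), Mul(Rational(1, 2), Pow(S, -1))))) = Add(12, Mul(-4, 1)) = Add(12, -4) = 8)
Add(Function('N')(Function('J')(5, -2)), Mul(Function('c')(-8, -13), 174)) = Add(8, Mul(Add(Pow(-8, 2), Mul(-20, -13)), 174)) = Add(8, Mul(Add(64, 260), 174)) = Add(8, Mul(324, 174)) = Add(8, 56376) = 56384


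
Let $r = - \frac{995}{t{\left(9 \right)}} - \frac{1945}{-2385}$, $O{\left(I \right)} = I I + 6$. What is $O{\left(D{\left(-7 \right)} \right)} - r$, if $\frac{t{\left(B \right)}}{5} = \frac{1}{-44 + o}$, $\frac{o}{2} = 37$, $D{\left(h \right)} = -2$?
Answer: $\frac{2852071}{477} \approx 5979.2$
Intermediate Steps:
$O{\left(I \right)} = 6 + I^{2}$ ($O{\left(I \right)} = I^{2} + 6 = 6 + I^{2}$)
$o = 74$ ($o = 2 \cdot 37 = 74$)
$t{\left(B \right)} = \frac{1}{6}$ ($t{\left(B \right)} = \frac{5}{-44 + 74} = \frac{5}{30} = 5 \cdot \frac{1}{30} = \frac{1}{6}$)
$r = - \frac{2847301}{477}$ ($r = - 995 \frac{1}{\frac{1}{6}} - \frac{1945}{-2385} = \left(-995\right) 6 - - \frac{389}{477} = -5970 + \frac{389}{477} = - \frac{2847301}{477} \approx -5969.2$)
$O{\left(D{\left(-7 \right)} \right)} - r = \left(6 + \left(-2\right)^{2}\right) - - \frac{2847301}{477} = \left(6 + 4\right) + \frac{2847301}{477} = 10 + \frac{2847301}{477} = \frac{2852071}{477}$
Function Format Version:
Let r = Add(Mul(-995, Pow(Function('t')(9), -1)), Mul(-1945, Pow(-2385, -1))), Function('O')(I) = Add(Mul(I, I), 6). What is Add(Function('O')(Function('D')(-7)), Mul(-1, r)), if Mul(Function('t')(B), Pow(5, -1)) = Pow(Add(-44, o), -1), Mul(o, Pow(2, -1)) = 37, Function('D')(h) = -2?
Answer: Rational(2852071, 477) ≈ 5979.2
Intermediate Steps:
Function('O')(I) = Add(6, Pow(I, 2)) (Function('O')(I) = Add(Pow(I, 2), 6) = Add(6, Pow(I, 2)))
o = 74 (o = Mul(2, 37) = 74)
Function('t')(B) = Rational(1, 6) (Function('t')(B) = Mul(5, Pow(Add(-44, 74), -1)) = Mul(5, Pow(30, -1)) = Mul(5, Rational(1, 30)) = Rational(1, 6))
r = Rational(-2847301, 477) (r = Add(Mul(-995, Pow(Rational(1, 6), -1)), Mul(-1945, Pow(-2385, -1))) = Add(Mul(-995, 6), Mul(-1945, Rational(-1, 2385))) = Add(-5970, Rational(389, 477)) = Rational(-2847301, 477) ≈ -5969.2)
Add(Function('O')(Function('D')(-7)), Mul(-1, r)) = Add(Add(6, Pow(-2, 2)), Mul(-1, Rational(-2847301, 477))) = Add(Add(6, 4), Rational(2847301, 477)) = Add(10, Rational(2847301, 477)) = Rational(2852071, 477)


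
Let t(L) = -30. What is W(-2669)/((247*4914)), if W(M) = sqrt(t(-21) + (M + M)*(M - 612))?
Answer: sqrt(4378487)/606879 ≈ 0.0034479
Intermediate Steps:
W(M) = sqrt(-30 + 2*M*(-612 + M)) (W(M) = sqrt(-30 + (M + M)*(M - 612)) = sqrt(-30 + (2*M)*(-612 + M)) = sqrt(-30 + 2*M*(-612 + M)))
W(-2669)/((247*4914)) = sqrt(-30 - 1224*(-2669) + 2*(-2669)**2)/((247*4914)) = sqrt(-30 + 3266856 + 2*7123561)/1213758 = sqrt(-30 + 3266856 + 14247122)*(1/1213758) = sqrt(17513948)*(1/1213758) = (2*sqrt(4378487))*(1/1213758) = sqrt(4378487)/606879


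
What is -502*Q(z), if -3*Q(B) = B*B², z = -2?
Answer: -4016/3 ≈ -1338.7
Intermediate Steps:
Q(B) = -B³/3 (Q(B) = -B*B²/3 = -B³/3)
-502*Q(z) = -(-502)*(-2)³/3 = -(-502)*(-8)/3 = -502*8/3 = -4016/3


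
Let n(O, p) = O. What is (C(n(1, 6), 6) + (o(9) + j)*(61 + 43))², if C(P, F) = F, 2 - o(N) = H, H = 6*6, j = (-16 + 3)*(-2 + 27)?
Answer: 1393528900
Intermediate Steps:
j = -325 (j = -13*25 = -325)
H = 36
o(N) = -34 (o(N) = 2 - 1*36 = 2 - 36 = -34)
(C(n(1, 6), 6) + (o(9) + j)*(61 + 43))² = (6 + (-34 - 325)*(61 + 43))² = (6 - 359*104)² = (6 - 37336)² = (-37330)² = 1393528900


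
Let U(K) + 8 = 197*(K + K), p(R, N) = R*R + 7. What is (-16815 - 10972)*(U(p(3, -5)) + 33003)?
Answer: -1092001313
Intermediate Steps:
p(R, N) = 7 + R**2 (p(R, N) = R**2 + 7 = 7 + R**2)
U(K) = -8 + 394*K (U(K) = -8 + 197*(K + K) = -8 + 197*(2*K) = -8 + 394*K)
(-16815 - 10972)*(U(p(3, -5)) + 33003) = (-16815 - 10972)*((-8 + 394*(7 + 3**2)) + 33003) = -27787*((-8 + 394*(7 + 9)) + 33003) = -27787*((-8 + 394*16) + 33003) = -27787*((-8 + 6304) + 33003) = -27787*(6296 + 33003) = -27787*39299 = -1092001313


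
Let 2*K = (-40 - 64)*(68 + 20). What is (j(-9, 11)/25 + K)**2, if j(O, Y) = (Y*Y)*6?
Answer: 12921778276/625 ≈ 2.0675e+7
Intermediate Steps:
K = -4576 (K = ((-40 - 64)*(68 + 20))/2 = (-104*88)/2 = (1/2)*(-9152) = -4576)
j(O, Y) = 6*Y**2 (j(O, Y) = Y**2*6 = 6*Y**2)
(j(-9, 11)/25 + K)**2 = ((6*11**2)/25 - 4576)**2 = ((6*121)*(1/25) - 4576)**2 = (726*(1/25) - 4576)**2 = (726/25 - 4576)**2 = (-113674/25)**2 = 12921778276/625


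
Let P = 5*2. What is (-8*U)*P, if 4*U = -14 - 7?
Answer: 420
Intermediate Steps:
P = 10
U = -21/4 (U = (-14 - 7)/4 = (¼)*(-21) = -21/4 ≈ -5.2500)
(-8*U)*P = -8*(-21/4)*10 = 42*10 = 420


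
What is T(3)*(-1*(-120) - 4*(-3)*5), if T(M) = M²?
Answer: 1620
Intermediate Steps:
T(3)*(-1*(-120) - 4*(-3)*5) = 3²*(-1*(-120) - 4*(-3)*5) = 9*(120 + 12*5) = 9*(120 + 60) = 9*180 = 1620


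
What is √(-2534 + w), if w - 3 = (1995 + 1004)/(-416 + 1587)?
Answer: 3*I*√385233238/1171 ≈ 50.284*I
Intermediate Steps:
w = 6512/1171 (w = 3 + (1995 + 1004)/(-416 + 1587) = 3 + 2999/1171 = 6512/1171 ≈ 5.5611)
√(-2534 + w) = √(-2534 + 6512/1171) = √(-2960802/1171) = 3*I*√385233238/1171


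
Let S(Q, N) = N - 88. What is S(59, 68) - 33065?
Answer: -33085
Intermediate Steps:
S(Q, N) = -88 + N
S(59, 68) - 33065 = (-88 + 68) - 33065 = -20 - 33065 = -33085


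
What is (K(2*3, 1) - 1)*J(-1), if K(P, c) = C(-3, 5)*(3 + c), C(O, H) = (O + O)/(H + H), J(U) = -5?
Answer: 17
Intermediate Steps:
C(O, H) = O/H (C(O, H) = (2*O)/((2*H)) = (2*O)*(1/(2*H)) = O/H)
K(P, c) = -9/5 - 3*c/5 (K(P, c) = (-3/5)*(3 + c) = (-3*1/5)*(3 + c) = -3*(3 + c)/5 = -9/5 - 3*c/5)
(K(2*3, 1) - 1)*J(-1) = ((-9/5 - 3/5*1) - 1)*(-5) = ((-9/5 - 3/5) - 1)*(-5) = (-12/5 - 1)*(-5) = -17/5*(-5) = 17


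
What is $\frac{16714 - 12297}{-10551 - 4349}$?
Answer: $- \frac{4417}{14900} \approx -0.29644$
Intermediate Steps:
$\frac{16714 - 12297}{-10551 - 4349} = \frac{4417}{-14900} = 4417 \left(- \frac{1}{14900}\right) = - \frac{4417}{14900}$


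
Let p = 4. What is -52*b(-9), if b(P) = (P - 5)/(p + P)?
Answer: -728/5 ≈ -145.60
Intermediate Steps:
b(P) = (-5 + P)/(4 + P) (b(P) = (P - 5)/(4 + P) = (-5 + P)/(4 + P))
-52*b(-9) = -52*(-5 - 9)/(4 - 9) = -52*(-14)/(-5) = -(-52)*(-14)/5 = -52*14/5 = -728/5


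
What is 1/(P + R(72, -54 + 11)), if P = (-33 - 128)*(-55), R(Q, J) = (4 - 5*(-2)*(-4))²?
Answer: 1/10151 ≈ 9.8513e-5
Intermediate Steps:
R(Q, J) = 1296 (R(Q, J) = (4 + 10*(-4))² = (4 - 40)² = (-36)² = 1296)
P = 8855 (P = -161*(-55) = 8855)
1/(P + R(72, -54 + 11)) = 1/(8855 + 1296) = 1/10151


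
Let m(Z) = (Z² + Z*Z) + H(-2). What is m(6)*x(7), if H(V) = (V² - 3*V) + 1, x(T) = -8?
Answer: -664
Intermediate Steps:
H(V) = 1 + V² - 3*V
m(Z) = 11 + 2*Z² (m(Z) = (Z² + Z*Z) + (1 + (-2)² - 3*(-2)) = (Z² + Z²) + (1 + 4 + 6) = 2*Z² + 11 = 11 + 2*Z²)
m(6)*x(7) = (11 + 2*6²)*(-8) = (11 + 2*36)*(-8) = (11 + 72)*(-8) = 83*(-8) = -664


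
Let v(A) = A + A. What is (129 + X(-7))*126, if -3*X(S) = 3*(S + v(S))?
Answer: 18900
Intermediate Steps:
v(A) = 2*A
X(S) = -3*S (X(S) = -(S + 2*S) = -3*S)
(129 + X(-7))*126 = (129 - 3*(-7))*126 = (129 + 21)*126 = 150*126 = 18900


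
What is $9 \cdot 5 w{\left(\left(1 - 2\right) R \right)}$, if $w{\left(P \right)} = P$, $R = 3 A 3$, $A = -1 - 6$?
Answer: $2835$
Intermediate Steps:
$A = -7$ ($A = -1 - 6 = -7$)
$R = -63$ ($R = 3 \left(-7\right) 3 = \left(-21\right) 3 = -63$)
$9 \cdot 5 w{\left(\left(1 - 2\right) R \right)} = 9 \cdot 5 \left(1 - 2\right) \left(-63\right) = 45 \left(\left(-1\right) \left(-63\right)\right) = 45 \cdot 63 = 2835$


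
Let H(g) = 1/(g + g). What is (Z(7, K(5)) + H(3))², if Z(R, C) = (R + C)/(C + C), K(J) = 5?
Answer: 1681/900 ≈ 1.8678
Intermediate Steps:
H(g) = 1/(2*g)
Z(R, C) = (C + R)/(2*C) (Z(R, C) = (C + R)/((2*C)) = (C + R)*(1/(2*C)) = (C + R)/(2*C))
(Z(7, K(5)) + H(3))² = ((½)*(5 + 7)/5 + (½)/3)² = ((½)*(⅕)*12 + (½)*(⅓))² = (6/5 + ⅙)² = (41/30)² = 1681/900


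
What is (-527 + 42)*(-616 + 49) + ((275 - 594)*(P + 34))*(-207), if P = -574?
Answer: -35382825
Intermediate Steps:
(-527 + 42)*(-616 + 49) + ((275 - 594)*(P + 34))*(-207) = (-527 + 42)*(-616 + 49) + ((275 - 594)*(-574 + 34))*(-207) = -485*(-567) - 319*(-540)*(-207) = 274995 + 172260*(-207) = 274995 - 35657820 = -35382825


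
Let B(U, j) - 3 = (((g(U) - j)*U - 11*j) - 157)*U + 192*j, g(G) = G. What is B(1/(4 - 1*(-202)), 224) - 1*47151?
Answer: -36302389139/8741816 ≈ -4152.7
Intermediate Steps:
B(U, j) = 3 + 192*j + U*(-157 - 11*j + U*(U - j)) (B(U, j) = 3 + ((((U - j)*U - 11*j) - 157)*U + 192*j) = 3 + (((U*(U - j) - 11*j) - 157)*U + 192*j) = 3 + (((-11*j + U*(U - j)) - 157)*U + 192*j) = 3 + ((-157 - 11*j + U*(U - j))*U + 192*j) = 3 + (U*(-157 - 11*j + U*(U - j)) + 192*j) = 3 + (192*j + U*(-157 - 11*j + U*(U - j))) = 3 + 192*j + U*(-157 - 11*j + U*(U - j)))
B(1/(4 - 1*(-202)), 224) - 1*47151 = (3 + (1/(4 - 1*(-202)))³ - 157/(4 - 1*(-202)) + 192*224 - 1*224*(1/(4 - 1*(-202)))² - 11*224/(4 - 1*(-202))) - 1*47151 = (3 + (1/(4 + 202))³ - 157/(4 + 202) + 43008 - 1*224*(1/(4 + 202))² - 11*224/(4 + 202)) - 47151 = (3 + (1/206)³ - 157/206 + 43008 - 1*224*(1/206)² - 11*224/206) - 47151 = (3 + (1/206)³ - 157*1/206 + 43008 - 1*224*(1/206)² - 11*1/206*224) - 47151 = (3 + 1/8741816 - 157/206 + 43008 - 1*224*1/42436 - 1232/103) - 47151 = (3 + 1/8741816 - 157/206 + 43008 - 56/10609 - 1232/103) - 47151 = 375882977077/8741816 - 47151 = -36302389139/8741816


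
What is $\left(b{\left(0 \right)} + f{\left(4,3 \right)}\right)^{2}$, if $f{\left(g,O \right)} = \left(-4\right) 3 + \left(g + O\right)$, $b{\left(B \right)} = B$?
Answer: $25$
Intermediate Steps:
$f{\left(g,O \right)} = -12 + O + g$ ($f{\left(g,O \right)} = -12 + \left(O + g\right) = -12 + O + g$)
$\left(b{\left(0 \right)} + f{\left(4,3 \right)}\right)^{2} = \left(0 + \left(-12 + 3 + 4\right)\right)^{2} = \left(0 - 5\right)^{2} = \left(-5\right)^{2} = 25$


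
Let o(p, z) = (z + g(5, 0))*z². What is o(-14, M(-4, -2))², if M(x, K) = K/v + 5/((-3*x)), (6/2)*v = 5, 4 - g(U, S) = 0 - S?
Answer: 181763237569/46656000000 ≈ 3.8958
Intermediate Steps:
g(U, S) = 4 + S (g(U, S) = 4 - (0 - S) = 4 - (-1)*S = 4 + S)
v = 5/3 (v = (⅓)*5 = 5/3 ≈ 1.6667)
M(x, K) = -5/(3*x) + 3*K/5 (M(x, K) = K/(5/3) + 5/((-3*x)) = K*(⅗) + 5*(-1/(3*x)) = 3*K/5 - 5/(3*x) = -5/(3*x) + 3*K/5)
o(p, z) = z²*(4 + z) (o(p, z) = (z + (4 + 0))*z² = (z + 4)*z² = (4 + z)*z² = z²*(4 + z))
o(-14, M(-4, -2))² = (((1/15)*(-25 + 9*(-2)*(-4))/(-4))²*(4 + (1/15)*(-25 + 9*(-2)*(-4))/(-4)))² = (((1/15)*(-¼)*(-25 + 72))²*(4 + (1/15)*(-¼)*(-25 + 72)))² = (((1/15)*(-¼)*47)²*(4 + (1/15)*(-¼)*47))² = ((-47/60)²*(4 - 47/60))² = ((2209/3600)*(193/60))² = (426337/216000)² = 181763237569/46656000000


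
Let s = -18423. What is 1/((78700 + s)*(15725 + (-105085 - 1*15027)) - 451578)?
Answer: -1/6292586777 ≈ -1.5892e-10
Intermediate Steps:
1/((78700 + s)*(15725 + (-105085 - 1*15027)) - 451578) = 1/((78700 - 18423)*(15725 + (-105085 - 1*15027)) - 451578) = 1/(60277*(15725 + (-105085 - 15027)) - 451578) = 1/(60277*(15725 - 120112) - 451578) = 1/(60277*(-104387) - 451578) = 1/(-6292135199 - 451578) = 1/(-6292586777) = -1/6292586777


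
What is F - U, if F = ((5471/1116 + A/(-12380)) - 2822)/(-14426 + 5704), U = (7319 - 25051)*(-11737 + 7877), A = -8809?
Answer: -257748394372301852/3765745305 ≈ -6.8446e+7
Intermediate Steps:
U = 68445520 (U = -17732*(-3860) = 68445520)
F = 1215981748/3765745305 (F = ((5471/1116 - 8809/(-12380)) - 2822)/(-14426 + 5704) = ((5471*(1/1116) - 8809*(-1/12380)) - 2822)/(-8722) = ((5471/1116 + 8809/12380) - 2822)*(-1/8722) = (4847614/863505 - 2822)*(-1/8722) = -2431963496/863505*(-1/8722) = 1215981748/3765745305 ≈ 0.32291)
F - U = 1215981748/3765745305 - 1*68445520 = 1215981748/3765745305 - 68445520 = -257748394372301852/3765745305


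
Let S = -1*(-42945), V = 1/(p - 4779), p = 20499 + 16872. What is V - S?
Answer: -1399663439/32592 ≈ -42945.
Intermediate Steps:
p = 37371
V = 1/32592 (V = 1/(37371 - 4779) = 1/32592 ≈ 3.0682e-5)
S = 42945
V - S = 1/32592 - 1*42945 = 1/32592 - 42945 = -1399663439/32592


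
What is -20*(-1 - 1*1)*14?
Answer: 560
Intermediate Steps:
-20*(-1 - 1*1)*14 = -20*(-1 - 1)*14 = -20*(-2)*14 = 40*14 = 560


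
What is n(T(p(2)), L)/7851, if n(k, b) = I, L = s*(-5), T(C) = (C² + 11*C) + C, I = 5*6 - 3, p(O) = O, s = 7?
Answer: 9/2617 ≈ 0.0034391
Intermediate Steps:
I = 27 (I = 30 - 3 = 27)
T(C) = C² + 12*C
L = -35 (L = 7*(-5) = -35)
n(k, b) = 27
n(T(p(2)), L)/7851 = 27/7851 = 27*(1/7851) = 9/2617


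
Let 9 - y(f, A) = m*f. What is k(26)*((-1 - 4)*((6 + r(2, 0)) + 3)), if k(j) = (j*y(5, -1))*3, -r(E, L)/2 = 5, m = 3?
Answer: -2340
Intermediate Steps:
r(E, L) = -10 (r(E, L) = -2*5 = -10)
y(f, A) = 9 - 3*f
k(j) = -18*j (k(j) = (j*(9 - 3*5))*3 = (j*(9 - 15))*3 = (j*(-6))*3 = -6*j*3 = -18*j)
k(26)*((-1 - 4)*((6 + r(2, 0)) + 3)) = (-18*26)*((-1 - 4)*((6 - 10) + 3)) = -(-2340)*(-4 + 3) = -(-2340)*(-1) = -468*5 = -2340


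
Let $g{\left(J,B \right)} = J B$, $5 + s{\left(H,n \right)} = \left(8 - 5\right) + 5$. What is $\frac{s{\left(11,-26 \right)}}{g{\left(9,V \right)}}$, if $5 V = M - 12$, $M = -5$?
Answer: $- \frac{5}{51} \approx -0.098039$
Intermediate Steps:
$s{\left(H,n \right)} = 3$ ($s{\left(H,n \right)} = -5 + \left(\left(8 - 5\right) + 5\right) = -5 + \left(3 + 5\right) = -5 + 8 = 3$)
$V = - \frac{17}{5}$ ($V = \frac{-5 - 12}{5} = \frac{1}{5} \left(-17\right) = - \frac{17}{5} \approx -3.4$)
$g{\left(J,B \right)} = B J$
$\frac{s{\left(11,-26 \right)}}{g{\left(9,V \right)}} = \frac{3}{\left(- \frac{17}{5}\right) 9} = \frac{3}{- \frac{153}{5}} = 3 \left(- \frac{5}{153}\right) = - \frac{5}{51}$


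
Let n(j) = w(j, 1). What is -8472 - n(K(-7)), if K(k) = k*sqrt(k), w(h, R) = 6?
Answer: -8478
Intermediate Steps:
K(k) = k**(3/2)
n(j) = 6
-8472 - n(K(-7)) = -8472 - 1*6 = -8472 - 6 = -8478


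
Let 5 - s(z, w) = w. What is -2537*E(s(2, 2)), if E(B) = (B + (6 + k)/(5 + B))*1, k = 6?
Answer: -22833/2 ≈ -11417.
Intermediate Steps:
s(z, w) = 5 - w
E(B) = B + 12/(5 + B) (E(B) = (B + (6 + 6)/(5 + B))*1 = (B + 12/(5 + B))*1 = B + 12/(5 + B))
-2537*E(s(2, 2)) = -2537*(12 + (5 - 1*2)² + 5*(5 - 1*2))/(5 + (5 - 1*2)) = -2537*(12 + (5 - 2)² + 5*(5 - 2))/(5 + (5 - 2)) = -2537*(12 + 3² + 5*3)/(5 + 3) = -2537*(12 + 9 + 15)/8 = -2537*36/8 = -2537*9/2 = -22833/2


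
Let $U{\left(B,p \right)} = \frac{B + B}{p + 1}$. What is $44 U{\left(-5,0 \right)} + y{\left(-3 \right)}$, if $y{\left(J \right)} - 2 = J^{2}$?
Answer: $-429$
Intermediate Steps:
$y{\left(J \right)} = 2 + J^{2}$
$U{\left(B,p \right)} = \frac{2 B}{1 + p}$
$44 U{\left(-5,0 \right)} + y{\left(-3 \right)} = 44 \cdot 2 \left(-5\right) \frac{1}{1 + 0} + \left(2 + \left(-3\right)^{2}\right) = 44 \cdot 2 \left(-5\right) 1^{-1} + \left(2 + 9\right) = 44 \cdot 2 \left(-5\right) 1 + 11 = 44 \left(-10\right) + 11 = -440 + 11 = -429$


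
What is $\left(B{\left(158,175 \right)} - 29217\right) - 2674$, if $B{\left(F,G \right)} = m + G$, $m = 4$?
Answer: $-31712$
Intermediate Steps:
$B{\left(F,G \right)} = 4 + G$
$\left(B{\left(158,175 \right)} - 29217\right) - 2674 = \left(\left(4 + 175\right) - 29217\right) - 2674 = \left(179 - 29217\right) - 2674 = -29038 - 2674 = -31712$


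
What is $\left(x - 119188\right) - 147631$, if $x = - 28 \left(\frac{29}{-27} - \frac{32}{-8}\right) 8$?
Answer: $- \frac{7221809}{27} \approx -2.6747 \cdot 10^{5}$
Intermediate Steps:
$x = - \frac{17696}{27}$ ($x = - 28 \left(29 \left(- \frac{1}{27}\right) - -4\right) 8 = - 28 \left(- \frac{29}{27} + 4\right) 8 = \left(-28\right) \frac{79}{27} \cdot 8 = \left(- \frac{2212}{27}\right) 8 = - \frac{17696}{27} \approx -655.41$)
$\left(x - 119188\right) - 147631 = \left(- \frac{17696}{27} - 119188\right) - 147631 = - \frac{3235772}{27} - 147631 = - \frac{7221809}{27}$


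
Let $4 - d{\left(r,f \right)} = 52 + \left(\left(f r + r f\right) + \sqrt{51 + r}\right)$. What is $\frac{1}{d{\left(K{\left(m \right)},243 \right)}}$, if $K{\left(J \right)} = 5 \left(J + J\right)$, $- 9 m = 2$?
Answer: $\frac{9288}{9584777} + \frac{3 \sqrt{439}}{9584777} \approx 0.00097559$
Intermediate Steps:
$m = - \frac{2}{9}$ ($m = \left(- \frac{1}{9}\right) 2 = - \frac{2}{9} \approx -0.22222$)
$K{\left(J \right)} = 10 J$ ($K{\left(J \right)} = 5 \cdot 2 J = 10 J$)
$d{\left(r,f \right)} = -48 - \sqrt{51 + r} - 2 f r$ ($d{\left(r,f \right)} = 4 - \left(52 + \left(\left(f r + r f\right) + \sqrt{51 + r}\right)\right) = 4 - \left(52 + \left(\left(f r + f r\right) + \sqrt{51 + r}\right)\right) = 4 - \left(52 + \left(2 f r + \sqrt{51 + r}\right)\right) = 4 - \left(52 + \left(\sqrt{51 + r} + 2 f r\right)\right) = 4 - \left(52 + \sqrt{51 + r} + 2 f r\right) = -48 - \sqrt{51 + r} - 2 f r$)
$\frac{1}{d{\left(K{\left(m \right)},243 \right)}} = \frac{1}{-48 - \sqrt{51 + 10 \left(- \frac{2}{9}\right)} - 486 \cdot 10 \left(- \frac{2}{9}\right)} = \frac{1}{-48 - \sqrt{51 - \frac{20}{9}} - 486 \left(- \frac{20}{9}\right)} = \frac{1}{-48 - \sqrt{\frac{439}{9}} + 1080} = \frac{1}{-48 - \frac{\sqrt{439}}{3} + 1080} = \frac{1}{1032 - \frac{\sqrt{439}}{3}}$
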